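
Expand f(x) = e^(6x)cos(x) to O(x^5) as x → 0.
1 + 6*x + 35*x**2/2 + 33*x**3 + 1081*x**4/24 + O(x**5)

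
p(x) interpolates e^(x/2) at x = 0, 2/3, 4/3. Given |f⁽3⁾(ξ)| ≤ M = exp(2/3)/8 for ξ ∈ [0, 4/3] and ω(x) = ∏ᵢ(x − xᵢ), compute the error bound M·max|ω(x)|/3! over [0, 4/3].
sqrt(3)*exp(2/3)/729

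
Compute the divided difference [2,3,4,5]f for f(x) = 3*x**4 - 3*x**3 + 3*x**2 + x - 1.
39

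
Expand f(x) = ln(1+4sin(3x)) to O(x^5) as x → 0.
12*x - 72*x**2 + 558*x**3 - 4968*x**4 + O(x**5)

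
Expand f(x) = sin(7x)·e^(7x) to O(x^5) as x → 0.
7*x + 49*x**2 + 343*x**3/3 + O(x**5)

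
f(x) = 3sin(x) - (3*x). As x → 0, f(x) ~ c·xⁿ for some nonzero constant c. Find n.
3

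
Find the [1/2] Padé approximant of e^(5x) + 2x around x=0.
(1133*x/219 + 1)/(125*x**2/438 - 400*x/219 + 1)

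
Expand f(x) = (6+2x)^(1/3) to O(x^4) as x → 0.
6**(1/3) + 6**(1/3)*x/9 - 6**(1/3)*x**2/81 + 5*6**(1/3)*x**3/2187 + O(x**4)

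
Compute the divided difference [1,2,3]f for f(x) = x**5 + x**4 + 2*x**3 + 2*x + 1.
127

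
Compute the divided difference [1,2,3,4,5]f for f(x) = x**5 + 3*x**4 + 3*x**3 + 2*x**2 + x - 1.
18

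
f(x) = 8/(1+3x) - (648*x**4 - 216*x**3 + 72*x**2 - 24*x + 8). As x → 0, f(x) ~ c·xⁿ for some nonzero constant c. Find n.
5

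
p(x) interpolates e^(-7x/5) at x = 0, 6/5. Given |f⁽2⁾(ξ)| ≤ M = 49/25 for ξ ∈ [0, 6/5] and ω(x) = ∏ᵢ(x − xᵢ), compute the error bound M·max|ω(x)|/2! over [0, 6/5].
441/1250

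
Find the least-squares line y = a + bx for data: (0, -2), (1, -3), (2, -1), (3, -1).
a = -5/2, b = 1/2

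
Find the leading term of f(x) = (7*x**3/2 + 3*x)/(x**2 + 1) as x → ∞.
7*x/2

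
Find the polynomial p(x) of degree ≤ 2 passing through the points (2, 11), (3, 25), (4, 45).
3*x**2 - x + 1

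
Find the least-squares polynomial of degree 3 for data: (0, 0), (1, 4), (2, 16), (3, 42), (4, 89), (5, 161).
1/18 + (1223/756)x + (305/252)x² + (53/54)x³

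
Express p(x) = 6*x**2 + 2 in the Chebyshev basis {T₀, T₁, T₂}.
(5)T₀ + (3)T₂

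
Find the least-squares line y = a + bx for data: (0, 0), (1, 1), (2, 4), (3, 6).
a = -2/5, b = 21/10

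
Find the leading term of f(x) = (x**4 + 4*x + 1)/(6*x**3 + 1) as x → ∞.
x/6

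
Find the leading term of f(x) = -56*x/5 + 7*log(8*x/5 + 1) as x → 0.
-224*x**2/25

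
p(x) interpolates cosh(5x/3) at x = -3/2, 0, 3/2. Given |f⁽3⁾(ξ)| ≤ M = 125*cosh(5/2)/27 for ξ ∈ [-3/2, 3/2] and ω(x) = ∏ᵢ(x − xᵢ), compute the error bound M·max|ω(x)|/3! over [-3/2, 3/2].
125*sqrt(3)*cosh(5/2)/216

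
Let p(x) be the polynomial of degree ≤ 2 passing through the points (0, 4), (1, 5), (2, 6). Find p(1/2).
9/2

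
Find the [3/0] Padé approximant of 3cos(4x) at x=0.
3 - 24*x**2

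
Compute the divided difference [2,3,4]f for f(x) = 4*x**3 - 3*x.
36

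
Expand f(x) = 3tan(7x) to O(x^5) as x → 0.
21*x + 343*x**3 + O(x**5)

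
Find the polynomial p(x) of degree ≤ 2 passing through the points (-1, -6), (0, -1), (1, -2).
-3*x**2 + 2*x - 1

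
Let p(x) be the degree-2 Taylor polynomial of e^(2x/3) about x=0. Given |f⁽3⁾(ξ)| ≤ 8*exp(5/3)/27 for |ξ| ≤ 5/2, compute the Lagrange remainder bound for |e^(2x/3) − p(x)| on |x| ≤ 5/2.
125*exp(5/3)/162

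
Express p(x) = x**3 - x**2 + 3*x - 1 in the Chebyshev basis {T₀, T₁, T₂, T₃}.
(-3/2)T₀ + (15/4)T₁ + (-1/2)T₂ + (1/4)T₃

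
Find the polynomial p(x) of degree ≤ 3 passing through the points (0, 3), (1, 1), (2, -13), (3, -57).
-3*x**3 + 3*x**2 - 2*x + 3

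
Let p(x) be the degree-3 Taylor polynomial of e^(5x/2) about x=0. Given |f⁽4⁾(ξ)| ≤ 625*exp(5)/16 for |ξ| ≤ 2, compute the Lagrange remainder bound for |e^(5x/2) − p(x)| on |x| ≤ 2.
625*exp(5)/24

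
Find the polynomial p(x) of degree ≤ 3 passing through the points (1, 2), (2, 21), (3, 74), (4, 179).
3*x**3 - x**2 + x - 1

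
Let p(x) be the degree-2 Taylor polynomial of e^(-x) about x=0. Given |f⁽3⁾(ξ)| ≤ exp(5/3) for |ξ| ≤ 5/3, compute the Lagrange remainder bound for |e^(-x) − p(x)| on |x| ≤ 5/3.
125*exp(5/3)/162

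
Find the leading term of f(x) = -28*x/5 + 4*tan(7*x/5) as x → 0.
1372*x**3/375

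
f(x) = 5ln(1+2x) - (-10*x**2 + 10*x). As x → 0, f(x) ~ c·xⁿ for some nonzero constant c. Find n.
3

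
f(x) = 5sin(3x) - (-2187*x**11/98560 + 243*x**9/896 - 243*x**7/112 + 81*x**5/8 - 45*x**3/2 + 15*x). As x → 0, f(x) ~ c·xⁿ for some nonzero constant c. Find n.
13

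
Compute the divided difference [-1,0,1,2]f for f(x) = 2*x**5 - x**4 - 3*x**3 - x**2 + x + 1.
5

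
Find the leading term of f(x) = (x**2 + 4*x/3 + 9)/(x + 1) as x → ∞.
x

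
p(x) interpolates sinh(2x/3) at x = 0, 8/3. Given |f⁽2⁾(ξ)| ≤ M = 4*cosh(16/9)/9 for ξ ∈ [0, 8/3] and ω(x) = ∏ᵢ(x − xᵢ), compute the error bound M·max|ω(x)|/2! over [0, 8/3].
32*cosh(16/9)/81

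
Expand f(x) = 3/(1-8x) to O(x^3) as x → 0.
3 + 24*x + 192*x**2 + O(x**3)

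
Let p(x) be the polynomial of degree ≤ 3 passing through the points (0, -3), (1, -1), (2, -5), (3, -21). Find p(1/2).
-13/8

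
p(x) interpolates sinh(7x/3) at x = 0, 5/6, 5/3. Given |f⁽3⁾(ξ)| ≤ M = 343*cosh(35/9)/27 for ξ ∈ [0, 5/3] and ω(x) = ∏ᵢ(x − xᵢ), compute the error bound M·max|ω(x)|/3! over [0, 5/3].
42875*sqrt(3)*cosh(35/9)/157464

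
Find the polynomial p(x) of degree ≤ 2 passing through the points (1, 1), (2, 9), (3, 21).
2*x**2 + 2*x - 3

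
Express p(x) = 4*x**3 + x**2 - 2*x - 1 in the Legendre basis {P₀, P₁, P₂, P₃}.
(-2/3)P₀ + (2/5)P₁ + (2/3)P₂ + (8/5)P₃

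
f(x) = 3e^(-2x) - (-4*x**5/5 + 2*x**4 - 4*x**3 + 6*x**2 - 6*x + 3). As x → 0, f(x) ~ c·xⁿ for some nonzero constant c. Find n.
6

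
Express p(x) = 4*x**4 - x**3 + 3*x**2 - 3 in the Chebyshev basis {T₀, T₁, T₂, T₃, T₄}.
(-3/4)T₁ + (7/2)T₂ + (-1/4)T₃ + (1/2)T₄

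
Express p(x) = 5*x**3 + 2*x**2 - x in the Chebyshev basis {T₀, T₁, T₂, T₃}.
T₀ + (11/4)T₁ + T₂ + (5/4)T₃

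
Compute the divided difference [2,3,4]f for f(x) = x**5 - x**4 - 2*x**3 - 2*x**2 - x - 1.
210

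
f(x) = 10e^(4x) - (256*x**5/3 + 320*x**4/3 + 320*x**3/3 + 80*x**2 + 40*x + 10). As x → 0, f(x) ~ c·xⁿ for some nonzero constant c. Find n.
6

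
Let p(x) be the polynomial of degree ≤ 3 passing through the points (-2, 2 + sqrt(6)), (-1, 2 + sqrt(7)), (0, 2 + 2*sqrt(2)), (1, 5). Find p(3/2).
-35*sqrt(2)/8 - 5*sqrt(6)/16 + 21*sqrt(7)/16 + 137/16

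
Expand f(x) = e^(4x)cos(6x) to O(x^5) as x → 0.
1 + 4*x - 10*x**2 - 184*x**3/3 - 238*x**4/3 + O(x**5)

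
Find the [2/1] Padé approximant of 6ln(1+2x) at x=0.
4*x*(x + 3)/(4*x/3 + 1)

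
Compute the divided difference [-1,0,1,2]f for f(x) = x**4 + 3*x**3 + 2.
5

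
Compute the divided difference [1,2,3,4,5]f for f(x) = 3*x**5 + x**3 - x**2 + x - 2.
45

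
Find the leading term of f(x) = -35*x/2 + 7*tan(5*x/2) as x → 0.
875*x**3/24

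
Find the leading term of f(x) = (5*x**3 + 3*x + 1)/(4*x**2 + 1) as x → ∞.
5*x/4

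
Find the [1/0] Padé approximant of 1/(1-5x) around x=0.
5*x + 1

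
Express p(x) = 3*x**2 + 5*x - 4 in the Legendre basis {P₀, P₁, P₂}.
(-3)P₀ + (5)P₁ + (2)P₂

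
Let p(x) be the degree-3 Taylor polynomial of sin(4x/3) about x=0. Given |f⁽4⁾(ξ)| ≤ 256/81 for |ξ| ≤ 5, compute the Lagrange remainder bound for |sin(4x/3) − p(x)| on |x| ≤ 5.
20000/243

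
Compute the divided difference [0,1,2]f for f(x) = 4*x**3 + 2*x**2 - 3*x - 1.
14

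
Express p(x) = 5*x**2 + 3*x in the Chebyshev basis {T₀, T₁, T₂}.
(5/2)T₀ + (3)T₁ + (5/2)T₂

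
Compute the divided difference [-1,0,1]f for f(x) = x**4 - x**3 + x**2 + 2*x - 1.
2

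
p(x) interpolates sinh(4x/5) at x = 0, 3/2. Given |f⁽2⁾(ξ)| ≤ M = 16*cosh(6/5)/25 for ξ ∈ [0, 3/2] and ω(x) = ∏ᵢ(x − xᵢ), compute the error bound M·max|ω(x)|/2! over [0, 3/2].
9*cosh(6/5)/50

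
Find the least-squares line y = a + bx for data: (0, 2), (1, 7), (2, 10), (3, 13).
a = 13/5, b = 18/5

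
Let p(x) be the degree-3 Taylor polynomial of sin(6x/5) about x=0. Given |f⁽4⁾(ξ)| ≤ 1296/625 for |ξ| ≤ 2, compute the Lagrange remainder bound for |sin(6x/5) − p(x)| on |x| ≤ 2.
864/625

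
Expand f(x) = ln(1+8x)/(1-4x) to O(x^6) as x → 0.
8*x + 512*x**3/3 - 1024*x**4/3 + 77824*x**5/15 + O(x**6)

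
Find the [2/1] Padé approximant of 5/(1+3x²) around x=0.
5 - 15*x**2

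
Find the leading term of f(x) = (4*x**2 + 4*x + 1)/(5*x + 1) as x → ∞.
4*x/5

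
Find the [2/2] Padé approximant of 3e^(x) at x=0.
(x**2/4 + 3*x/2 + 3)/(x**2/12 - x/2 + 1)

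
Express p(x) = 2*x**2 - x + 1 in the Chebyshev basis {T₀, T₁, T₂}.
(2)T₀ - T₁ + T₂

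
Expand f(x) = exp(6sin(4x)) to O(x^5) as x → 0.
1 + 24*x + 288*x**2 + 2240*x**3 + 12288*x**4 + O(x**5)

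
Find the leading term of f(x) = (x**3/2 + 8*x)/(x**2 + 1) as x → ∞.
x/2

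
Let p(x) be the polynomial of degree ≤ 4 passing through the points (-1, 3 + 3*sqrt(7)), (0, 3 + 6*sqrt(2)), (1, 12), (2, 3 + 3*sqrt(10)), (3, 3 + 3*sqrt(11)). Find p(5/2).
-123/64 - 15*sqrt(7)/128 + 21*sqrt(2)/16 + 105*sqrt(11)/128 + 105*sqrt(10)/32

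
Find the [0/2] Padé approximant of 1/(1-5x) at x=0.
1/(1 - 5*x)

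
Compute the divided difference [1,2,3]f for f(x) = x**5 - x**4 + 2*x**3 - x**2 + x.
76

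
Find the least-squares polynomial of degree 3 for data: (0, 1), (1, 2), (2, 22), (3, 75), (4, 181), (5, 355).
58/63 + (-691/378)x + (103/252)x² + (305/108)x³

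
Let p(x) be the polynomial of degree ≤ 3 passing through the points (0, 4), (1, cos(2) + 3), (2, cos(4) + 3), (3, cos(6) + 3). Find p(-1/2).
21*cos(4)/16 - 5*cos(6)/16 - 35*cos(2)/16 + 83/16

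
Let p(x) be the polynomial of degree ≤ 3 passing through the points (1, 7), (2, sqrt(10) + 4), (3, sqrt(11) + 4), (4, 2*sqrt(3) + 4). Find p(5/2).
-sqrt(3)/8 + 9*sqrt(10)/16 + 9*sqrt(11)/16 + 61/16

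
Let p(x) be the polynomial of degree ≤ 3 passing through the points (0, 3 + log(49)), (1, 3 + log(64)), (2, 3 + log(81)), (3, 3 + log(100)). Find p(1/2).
3 + log(32*5**(1/8)*6**(3/4)*7**(5/8)/9)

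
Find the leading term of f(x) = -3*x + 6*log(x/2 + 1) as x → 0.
-3*x**2/4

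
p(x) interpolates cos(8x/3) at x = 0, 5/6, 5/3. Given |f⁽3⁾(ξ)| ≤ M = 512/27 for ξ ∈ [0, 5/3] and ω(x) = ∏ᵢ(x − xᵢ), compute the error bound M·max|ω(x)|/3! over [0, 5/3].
8000*sqrt(3)/19683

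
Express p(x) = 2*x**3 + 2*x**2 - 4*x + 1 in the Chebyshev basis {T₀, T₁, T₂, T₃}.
(2)T₀ + (-5/2)T₁ + T₂ + (1/2)T₃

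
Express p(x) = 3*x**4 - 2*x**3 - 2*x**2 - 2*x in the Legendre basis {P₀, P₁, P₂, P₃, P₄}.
(-1/15)P₀ + (-16/5)P₁ + (8/21)P₂ + (-4/5)P₃ + (24/35)P₄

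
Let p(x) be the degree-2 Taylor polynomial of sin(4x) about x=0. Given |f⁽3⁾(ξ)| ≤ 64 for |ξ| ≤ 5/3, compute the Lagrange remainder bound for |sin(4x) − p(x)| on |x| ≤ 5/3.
4000/81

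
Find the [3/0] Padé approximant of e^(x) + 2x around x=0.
x**3/6 + x**2/2 + 3*x + 1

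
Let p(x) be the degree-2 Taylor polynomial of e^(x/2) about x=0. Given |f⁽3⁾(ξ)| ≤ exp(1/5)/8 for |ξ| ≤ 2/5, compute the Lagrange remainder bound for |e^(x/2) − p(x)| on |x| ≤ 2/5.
exp(1/5)/750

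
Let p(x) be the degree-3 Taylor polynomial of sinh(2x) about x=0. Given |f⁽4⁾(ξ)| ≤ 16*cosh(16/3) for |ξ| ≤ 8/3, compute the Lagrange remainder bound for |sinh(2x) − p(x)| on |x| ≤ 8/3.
8192*cosh(16/3)/243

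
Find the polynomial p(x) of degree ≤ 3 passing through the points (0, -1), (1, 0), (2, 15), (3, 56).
2*x**3 + x**2 - 2*x - 1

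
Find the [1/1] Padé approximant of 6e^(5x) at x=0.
(15*x + 6)/(1 - 5*x/2)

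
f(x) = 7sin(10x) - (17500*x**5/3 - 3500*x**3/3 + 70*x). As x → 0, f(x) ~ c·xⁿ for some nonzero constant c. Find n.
7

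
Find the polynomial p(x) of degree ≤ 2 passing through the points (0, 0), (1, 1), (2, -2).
-2*x**2 + 3*x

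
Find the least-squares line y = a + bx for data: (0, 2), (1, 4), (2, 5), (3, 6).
a = 23/10, b = 13/10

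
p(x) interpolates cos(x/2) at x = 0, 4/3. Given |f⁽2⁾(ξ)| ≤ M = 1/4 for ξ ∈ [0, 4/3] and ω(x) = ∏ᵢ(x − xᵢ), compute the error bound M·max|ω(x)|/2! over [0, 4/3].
1/18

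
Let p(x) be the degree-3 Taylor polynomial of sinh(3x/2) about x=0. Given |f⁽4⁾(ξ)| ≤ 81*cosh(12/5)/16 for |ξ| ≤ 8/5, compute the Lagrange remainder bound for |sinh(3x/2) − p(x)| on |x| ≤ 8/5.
864*cosh(12/5)/625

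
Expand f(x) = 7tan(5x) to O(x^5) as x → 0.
35*x + 875*x**3/3 + O(x**5)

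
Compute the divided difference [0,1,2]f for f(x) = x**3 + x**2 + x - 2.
4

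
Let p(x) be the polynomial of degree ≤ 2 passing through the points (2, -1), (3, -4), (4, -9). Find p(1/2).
-1/4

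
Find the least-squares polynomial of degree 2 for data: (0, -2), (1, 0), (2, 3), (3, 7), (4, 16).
-58/35 + (1/70)x + (15/14)x²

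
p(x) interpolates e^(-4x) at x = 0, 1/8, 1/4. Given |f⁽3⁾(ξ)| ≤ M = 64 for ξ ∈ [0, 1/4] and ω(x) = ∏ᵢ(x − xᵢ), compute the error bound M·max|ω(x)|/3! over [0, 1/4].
sqrt(3)/216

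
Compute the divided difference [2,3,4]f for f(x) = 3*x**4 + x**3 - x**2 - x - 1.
173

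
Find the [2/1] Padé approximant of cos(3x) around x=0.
1 - 9*x**2/2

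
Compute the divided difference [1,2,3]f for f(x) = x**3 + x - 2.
6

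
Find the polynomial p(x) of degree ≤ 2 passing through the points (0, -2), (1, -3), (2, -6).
-x**2 - 2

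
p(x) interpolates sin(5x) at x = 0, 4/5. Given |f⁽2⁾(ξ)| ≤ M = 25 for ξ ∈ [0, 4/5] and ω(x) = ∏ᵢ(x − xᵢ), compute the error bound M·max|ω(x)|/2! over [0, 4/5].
2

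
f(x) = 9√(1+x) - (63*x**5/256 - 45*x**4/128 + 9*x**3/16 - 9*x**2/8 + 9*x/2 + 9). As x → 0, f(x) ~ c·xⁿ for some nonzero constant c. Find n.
6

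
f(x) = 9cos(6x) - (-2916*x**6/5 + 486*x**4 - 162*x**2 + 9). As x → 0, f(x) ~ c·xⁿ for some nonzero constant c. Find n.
8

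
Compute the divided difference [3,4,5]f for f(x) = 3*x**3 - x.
36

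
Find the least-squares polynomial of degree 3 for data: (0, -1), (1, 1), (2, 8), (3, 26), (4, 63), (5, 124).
-62/63 + (653/378)x + (-215/252)x² + (119/108)x³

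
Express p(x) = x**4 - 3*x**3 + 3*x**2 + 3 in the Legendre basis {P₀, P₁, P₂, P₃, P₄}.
(21/5)P₀ + (-9/5)P₁ + (18/7)P₂ + (-6/5)P₃ + (8/35)P₄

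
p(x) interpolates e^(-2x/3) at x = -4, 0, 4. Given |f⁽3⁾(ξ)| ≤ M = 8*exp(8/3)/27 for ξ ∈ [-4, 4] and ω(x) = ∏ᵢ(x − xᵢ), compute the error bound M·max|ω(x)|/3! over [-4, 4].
512*sqrt(3)*exp(8/3)/729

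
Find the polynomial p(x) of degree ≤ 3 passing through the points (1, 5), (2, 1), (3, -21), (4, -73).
-2*x**3 + 3*x**2 + x + 3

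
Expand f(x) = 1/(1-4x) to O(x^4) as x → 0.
1 + 4*x + 16*x**2 + 64*x**3 + O(x**4)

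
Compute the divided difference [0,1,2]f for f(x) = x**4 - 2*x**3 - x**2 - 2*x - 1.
0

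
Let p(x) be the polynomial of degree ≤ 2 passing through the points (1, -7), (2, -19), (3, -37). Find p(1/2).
-13/4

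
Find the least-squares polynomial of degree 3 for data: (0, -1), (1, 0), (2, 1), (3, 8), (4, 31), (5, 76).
-65/63 + (778/189)x + (-38/9)x² + (35/27)x³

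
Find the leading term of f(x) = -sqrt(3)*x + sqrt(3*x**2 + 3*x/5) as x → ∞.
sqrt(3)/10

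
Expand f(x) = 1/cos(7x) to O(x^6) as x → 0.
1 + 49*x**2/2 + 12005*x**4/24 + O(x**6)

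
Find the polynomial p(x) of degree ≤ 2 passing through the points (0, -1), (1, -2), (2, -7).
-2*x**2 + x - 1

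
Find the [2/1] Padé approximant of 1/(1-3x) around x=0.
1/(1 - 3*x)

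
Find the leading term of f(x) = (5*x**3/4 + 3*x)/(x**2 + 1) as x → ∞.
5*x/4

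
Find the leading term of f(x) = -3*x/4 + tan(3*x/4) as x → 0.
9*x**3/64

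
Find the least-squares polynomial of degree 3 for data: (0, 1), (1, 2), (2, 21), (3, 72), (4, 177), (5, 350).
59/63 + (-208/189)x + (-4/9)x² + (79/27)x³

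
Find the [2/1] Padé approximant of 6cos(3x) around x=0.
6 - 27*x**2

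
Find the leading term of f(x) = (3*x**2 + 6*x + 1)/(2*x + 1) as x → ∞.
3*x/2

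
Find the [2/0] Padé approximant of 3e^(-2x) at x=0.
6*x**2 - 6*x + 3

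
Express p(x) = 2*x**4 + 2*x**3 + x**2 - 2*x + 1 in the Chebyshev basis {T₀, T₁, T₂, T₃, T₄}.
(9/4)T₀ + (-1/2)T₁ + (3/2)T₂ + (1/2)T₃ + (1/4)T₄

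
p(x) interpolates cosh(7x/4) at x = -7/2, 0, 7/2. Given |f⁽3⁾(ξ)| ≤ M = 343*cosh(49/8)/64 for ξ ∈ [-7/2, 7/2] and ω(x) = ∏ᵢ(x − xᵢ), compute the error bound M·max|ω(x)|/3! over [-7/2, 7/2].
117649*sqrt(3)*cosh(49/8)/13824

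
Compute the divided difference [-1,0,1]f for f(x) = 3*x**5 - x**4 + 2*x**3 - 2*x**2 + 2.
-3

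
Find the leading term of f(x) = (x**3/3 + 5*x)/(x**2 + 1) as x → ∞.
x/3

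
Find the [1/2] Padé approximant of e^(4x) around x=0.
(4*x/3 + 1)/(8*x**2/3 - 8*x/3 + 1)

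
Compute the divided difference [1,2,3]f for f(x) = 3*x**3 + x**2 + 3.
19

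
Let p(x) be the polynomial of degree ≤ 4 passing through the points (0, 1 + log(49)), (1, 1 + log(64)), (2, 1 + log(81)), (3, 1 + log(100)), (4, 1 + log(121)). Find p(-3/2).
1 + log(1872797819754501433162325209838239048686050199724979277482993169*11**(59/64)*3**(13/16)*5**(15/16)*7**(3/64)/6805647338418769269267492148635364229120000000000000000000000000)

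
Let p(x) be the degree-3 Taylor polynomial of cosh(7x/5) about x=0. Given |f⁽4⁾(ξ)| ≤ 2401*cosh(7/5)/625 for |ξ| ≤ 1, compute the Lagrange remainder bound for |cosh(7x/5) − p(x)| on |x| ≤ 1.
2401*cosh(7/5)/15000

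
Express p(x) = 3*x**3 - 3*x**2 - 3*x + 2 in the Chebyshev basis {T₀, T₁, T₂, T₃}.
(1/2)T₀ + (-3/4)T₁ + (-3/2)T₂ + (3/4)T₃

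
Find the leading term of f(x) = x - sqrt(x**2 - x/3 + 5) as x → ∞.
1/6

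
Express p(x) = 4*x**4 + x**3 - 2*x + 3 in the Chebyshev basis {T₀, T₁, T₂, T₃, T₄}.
(9/2)T₀ + (-5/4)T₁ + (2)T₂ + (1/4)T₃ + (1/2)T₄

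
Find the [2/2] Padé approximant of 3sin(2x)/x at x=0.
(6 - 14*x**2/5)/(x**2/5 + 1)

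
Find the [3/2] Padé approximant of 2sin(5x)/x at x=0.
(10 - 175*x**2/6)/(5*x**2/4 + 1)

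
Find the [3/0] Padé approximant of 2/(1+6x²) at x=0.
2 - 12*x**2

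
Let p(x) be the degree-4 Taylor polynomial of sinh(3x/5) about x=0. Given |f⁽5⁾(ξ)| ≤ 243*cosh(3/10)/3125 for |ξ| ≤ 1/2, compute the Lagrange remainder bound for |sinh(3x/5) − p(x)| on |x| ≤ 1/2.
81*cosh(3/10)/4000000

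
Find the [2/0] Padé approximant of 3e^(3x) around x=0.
27*x**2/2 + 9*x + 3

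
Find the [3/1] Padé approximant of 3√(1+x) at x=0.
(-3*x**3/64 + 9*x**2/16 + 27*x/8 + 3)/(5*x/8 + 1)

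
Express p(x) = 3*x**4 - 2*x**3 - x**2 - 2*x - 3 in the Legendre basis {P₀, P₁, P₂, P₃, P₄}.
(-41/15)P₀ + (-16/5)P₁ + (22/21)P₂ + (-4/5)P₃ + (24/35)P₄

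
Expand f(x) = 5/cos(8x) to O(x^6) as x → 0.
5 + 160*x**2 + 12800*x**4/3 + O(x**6)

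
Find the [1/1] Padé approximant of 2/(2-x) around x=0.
1/(1 - x/2)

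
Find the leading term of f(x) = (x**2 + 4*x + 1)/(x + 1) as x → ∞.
x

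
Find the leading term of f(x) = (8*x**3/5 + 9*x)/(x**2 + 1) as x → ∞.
8*x/5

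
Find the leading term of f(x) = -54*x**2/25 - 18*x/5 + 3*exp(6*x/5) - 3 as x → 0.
108*x**3/125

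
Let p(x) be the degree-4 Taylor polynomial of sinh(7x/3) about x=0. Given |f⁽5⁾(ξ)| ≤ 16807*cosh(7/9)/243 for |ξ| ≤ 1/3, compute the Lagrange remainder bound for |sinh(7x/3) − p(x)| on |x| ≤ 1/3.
16807*cosh(7/9)/7085880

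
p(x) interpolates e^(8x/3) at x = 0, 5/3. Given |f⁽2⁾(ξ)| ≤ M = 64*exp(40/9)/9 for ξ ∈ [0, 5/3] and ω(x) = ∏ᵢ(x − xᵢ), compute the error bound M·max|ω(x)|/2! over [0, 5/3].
200*exp(40/9)/81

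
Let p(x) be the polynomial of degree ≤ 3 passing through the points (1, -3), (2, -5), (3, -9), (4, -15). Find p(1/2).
-11/4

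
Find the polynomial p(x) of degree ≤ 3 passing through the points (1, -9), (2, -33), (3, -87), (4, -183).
-2*x**3 - 3*x**2 - x - 3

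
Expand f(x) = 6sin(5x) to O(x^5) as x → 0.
30*x - 125*x**3 + O(x**5)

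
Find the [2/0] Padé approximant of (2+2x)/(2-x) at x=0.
3*x**2/4 + 3*x/2 + 1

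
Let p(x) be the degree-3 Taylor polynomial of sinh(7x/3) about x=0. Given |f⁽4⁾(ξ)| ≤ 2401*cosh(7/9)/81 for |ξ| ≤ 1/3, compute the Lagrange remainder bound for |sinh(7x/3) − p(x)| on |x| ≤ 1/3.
2401*cosh(7/9)/157464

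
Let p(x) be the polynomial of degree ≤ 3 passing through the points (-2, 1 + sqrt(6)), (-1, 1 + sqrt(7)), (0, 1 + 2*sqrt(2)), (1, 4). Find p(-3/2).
-5*sqrt(2)/8 + 5*sqrt(6)/16 + 19/16 + 15*sqrt(7)/16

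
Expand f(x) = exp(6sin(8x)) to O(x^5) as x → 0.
1 + 48*x + 1152*x**2 + 17920*x**3 + 196608*x**4 + O(x**5)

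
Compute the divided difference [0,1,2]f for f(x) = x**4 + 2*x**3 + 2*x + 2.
13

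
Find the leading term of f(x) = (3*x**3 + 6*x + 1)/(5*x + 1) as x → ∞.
3*x**2/5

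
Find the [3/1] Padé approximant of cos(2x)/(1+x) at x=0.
(2*x**3/3 - 4*x**2/3 - 2*x/3 + 1)/(x/3 + 1)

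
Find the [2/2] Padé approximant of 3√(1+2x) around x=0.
(15*x**2/4 + 15*x/2 + 3)/(x**2/4 + 3*x/2 + 1)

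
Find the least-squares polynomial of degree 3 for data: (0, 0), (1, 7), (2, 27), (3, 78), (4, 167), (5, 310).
19/126 + (299/108)x + (347/252)x² + (113/54)x³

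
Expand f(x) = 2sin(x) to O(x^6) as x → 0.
2*x - x**3/3 + x**5/60 + O(x**6)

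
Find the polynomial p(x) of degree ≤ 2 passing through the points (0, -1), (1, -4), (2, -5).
x**2 - 4*x - 1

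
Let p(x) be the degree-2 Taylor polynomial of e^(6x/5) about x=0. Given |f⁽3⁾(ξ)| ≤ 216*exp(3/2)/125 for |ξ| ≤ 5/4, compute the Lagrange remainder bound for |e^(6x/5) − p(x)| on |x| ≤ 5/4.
9*exp(3/2)/16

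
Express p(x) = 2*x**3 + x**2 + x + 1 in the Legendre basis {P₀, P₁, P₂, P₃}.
(4/3)P₀ + (11/5)P₁ + (2/3)P₂ + (4/5)P₃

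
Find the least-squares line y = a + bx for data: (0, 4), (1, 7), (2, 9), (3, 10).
a = 9/2, b = 2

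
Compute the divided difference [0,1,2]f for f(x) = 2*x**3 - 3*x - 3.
6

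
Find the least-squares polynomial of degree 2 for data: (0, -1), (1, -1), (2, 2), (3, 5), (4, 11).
-38/35 + (-3/7)x + (6/7)x²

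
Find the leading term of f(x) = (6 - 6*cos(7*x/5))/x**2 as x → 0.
147/25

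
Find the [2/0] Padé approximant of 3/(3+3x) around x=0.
x**2 - x + 1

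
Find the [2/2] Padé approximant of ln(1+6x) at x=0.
6*x*(3*x + 1)/(6*x**2 + 6*x + 1)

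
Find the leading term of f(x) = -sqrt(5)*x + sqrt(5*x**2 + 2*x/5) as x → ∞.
sqrt(5)/25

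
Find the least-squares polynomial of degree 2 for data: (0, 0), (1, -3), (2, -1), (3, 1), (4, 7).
-8/35 + (-117/35)x + (9/7)x²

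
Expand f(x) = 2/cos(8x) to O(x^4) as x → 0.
2 + 64*x**2 + O(x**4)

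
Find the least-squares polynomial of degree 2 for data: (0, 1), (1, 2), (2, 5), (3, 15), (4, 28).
43/35 + (-151/70)x + (31/14)x²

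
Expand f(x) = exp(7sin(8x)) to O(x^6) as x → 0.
1 + 56*x + 1568*x**2 + 28672*x**3 + 376320*x**4 + 54820864*x**5/15 + O(x**6)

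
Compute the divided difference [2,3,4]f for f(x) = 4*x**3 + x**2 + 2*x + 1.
37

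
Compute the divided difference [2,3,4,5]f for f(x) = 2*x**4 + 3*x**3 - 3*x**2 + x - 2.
31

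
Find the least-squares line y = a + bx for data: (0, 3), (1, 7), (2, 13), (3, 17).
a = 14/5, b = 24/5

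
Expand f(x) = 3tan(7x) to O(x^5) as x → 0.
21*x + 343*x**3 + O(x**5)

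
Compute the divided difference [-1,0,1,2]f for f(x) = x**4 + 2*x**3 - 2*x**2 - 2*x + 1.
4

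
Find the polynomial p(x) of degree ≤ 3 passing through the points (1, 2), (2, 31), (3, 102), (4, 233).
3*x**3 + 3*x**2 - x - 3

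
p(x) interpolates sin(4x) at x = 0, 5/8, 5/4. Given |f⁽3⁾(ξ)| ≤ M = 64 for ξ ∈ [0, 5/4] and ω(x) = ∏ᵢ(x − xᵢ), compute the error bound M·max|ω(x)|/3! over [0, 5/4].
125*sqrt(3)/216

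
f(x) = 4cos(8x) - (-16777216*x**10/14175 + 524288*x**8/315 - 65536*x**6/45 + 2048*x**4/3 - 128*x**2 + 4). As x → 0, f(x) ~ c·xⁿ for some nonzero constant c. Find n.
12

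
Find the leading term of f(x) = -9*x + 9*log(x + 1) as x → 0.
-9*x**2/2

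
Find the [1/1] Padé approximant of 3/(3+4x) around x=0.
1/(4*x/3 + 1)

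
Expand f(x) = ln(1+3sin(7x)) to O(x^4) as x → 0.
21*x - 441*x**2/2 + 5831*x**3/2 + O(x**4)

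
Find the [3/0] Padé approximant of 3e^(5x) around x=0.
125*x**3/2 + 75*x**2/2 + 15*x + 3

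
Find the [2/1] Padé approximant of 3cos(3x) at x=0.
3 - 27*x**2/2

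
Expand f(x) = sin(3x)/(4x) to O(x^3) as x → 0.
3/4 - 9*x**2/8 + O(x**3)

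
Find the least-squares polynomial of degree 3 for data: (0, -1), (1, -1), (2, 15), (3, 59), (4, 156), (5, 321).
-151/126 + (67/108)x + (-173/63)x² + (335/108)x³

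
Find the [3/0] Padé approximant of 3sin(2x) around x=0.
-4*x**3 + 6*x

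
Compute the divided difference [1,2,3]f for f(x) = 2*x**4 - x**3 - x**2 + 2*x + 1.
43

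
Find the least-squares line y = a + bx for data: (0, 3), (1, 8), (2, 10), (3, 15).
a = 33/10, b = 19/5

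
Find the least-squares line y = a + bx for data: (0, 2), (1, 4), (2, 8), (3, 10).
a = 9/5, b = 14/5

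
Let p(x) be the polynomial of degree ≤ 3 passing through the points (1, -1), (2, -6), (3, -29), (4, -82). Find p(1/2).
-3/2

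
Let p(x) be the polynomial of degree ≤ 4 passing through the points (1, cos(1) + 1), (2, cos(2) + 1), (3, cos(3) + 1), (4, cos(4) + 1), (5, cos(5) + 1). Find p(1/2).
189*cos(3)/64 + 35*cos(5)/128 - 45*cos(4)/32 + 1 + 315*cos(1)/128 - 105*cos(2)/32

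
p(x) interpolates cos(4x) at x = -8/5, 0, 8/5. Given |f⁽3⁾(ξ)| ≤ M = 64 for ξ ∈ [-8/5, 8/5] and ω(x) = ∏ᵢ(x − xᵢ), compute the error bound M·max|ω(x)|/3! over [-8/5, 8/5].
32768*sqrt(3)/3375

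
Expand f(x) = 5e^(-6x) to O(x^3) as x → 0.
5 - 30*x + 90*x**2 + O(x**3)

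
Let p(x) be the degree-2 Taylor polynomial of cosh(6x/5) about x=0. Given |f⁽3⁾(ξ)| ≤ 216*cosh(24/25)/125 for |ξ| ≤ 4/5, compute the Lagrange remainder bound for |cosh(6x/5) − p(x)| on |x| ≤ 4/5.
2304*cosh(24/25)/15625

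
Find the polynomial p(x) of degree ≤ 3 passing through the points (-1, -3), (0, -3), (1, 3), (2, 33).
3*x**3 + 3*x**2 - 3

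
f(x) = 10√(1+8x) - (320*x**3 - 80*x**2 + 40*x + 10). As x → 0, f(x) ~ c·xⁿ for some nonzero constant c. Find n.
4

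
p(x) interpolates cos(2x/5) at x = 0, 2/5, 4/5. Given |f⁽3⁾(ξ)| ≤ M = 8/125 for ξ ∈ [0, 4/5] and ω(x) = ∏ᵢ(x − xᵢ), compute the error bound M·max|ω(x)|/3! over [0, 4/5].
64*sqrt(3)/421875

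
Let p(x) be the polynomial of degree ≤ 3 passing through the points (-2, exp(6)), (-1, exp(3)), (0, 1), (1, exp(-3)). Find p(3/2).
((-5*exp(6) - 35 + 21*exp(3))*exp(3) + 35)*exp(-3)/16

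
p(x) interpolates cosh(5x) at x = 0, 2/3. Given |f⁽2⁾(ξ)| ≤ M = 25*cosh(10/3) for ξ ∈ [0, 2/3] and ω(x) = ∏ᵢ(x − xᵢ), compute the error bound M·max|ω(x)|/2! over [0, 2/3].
25*cosh(10/3)/18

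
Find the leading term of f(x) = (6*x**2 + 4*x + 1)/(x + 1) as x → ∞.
6*x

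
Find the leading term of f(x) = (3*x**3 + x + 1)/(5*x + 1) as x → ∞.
3*x**2/5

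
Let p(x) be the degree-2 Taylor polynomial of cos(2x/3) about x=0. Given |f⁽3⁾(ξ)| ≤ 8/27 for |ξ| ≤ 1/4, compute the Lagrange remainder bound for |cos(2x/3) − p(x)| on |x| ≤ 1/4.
1/1296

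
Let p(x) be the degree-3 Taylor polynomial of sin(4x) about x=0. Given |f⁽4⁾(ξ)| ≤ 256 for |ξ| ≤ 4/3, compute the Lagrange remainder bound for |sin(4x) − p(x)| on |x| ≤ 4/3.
8192/243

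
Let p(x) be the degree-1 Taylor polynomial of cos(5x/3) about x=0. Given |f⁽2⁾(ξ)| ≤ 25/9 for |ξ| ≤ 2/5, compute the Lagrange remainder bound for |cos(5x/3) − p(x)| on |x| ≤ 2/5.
2/9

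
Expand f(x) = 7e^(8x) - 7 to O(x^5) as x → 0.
56*x + 224*x**2 + 1792*x**3/3 + 3584*x**4/3 + O(x**5)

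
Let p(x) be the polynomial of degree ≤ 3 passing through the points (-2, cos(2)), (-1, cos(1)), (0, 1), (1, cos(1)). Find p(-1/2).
-cos(2)/16 + cos(1)/2 + 9/16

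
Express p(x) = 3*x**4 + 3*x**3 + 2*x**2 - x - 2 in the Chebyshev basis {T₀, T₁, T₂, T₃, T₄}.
(1/8)T₀ + (5/4)T₁ + (5/2)T₂ + (3/4)T₃ + (3/8)T₄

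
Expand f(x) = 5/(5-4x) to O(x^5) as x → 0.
1 + 4*x/5 + 16*x**2/25 + 64*x**3/125 + 256*x**4/625 + O(x**5)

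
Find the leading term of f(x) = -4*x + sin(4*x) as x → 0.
-32*x**3/3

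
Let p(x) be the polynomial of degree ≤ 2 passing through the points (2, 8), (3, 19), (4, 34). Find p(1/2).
-1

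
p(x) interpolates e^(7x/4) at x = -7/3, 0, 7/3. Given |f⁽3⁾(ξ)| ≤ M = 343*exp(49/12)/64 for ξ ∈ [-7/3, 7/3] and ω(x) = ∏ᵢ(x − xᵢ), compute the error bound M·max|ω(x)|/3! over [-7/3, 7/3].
117649*sqrt(3)*exp(49/12)/46656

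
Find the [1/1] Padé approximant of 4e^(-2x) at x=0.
(4 - 4*x)/(x + 1)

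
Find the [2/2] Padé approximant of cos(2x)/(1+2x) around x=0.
(-7*x**2/3 + x/3 + 1)/(x**2/3 + 7*x/3 + 1)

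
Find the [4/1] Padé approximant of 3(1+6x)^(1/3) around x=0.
(16*x**4 - 64*x**3/5 + 72*x**2/5 + 96*x/5 + 3)/(22*x/5 + 1)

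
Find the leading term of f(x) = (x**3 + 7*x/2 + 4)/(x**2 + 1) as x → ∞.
x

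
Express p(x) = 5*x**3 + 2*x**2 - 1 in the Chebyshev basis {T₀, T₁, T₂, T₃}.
(15/4)T₁ + T₂ + (5/4)T₃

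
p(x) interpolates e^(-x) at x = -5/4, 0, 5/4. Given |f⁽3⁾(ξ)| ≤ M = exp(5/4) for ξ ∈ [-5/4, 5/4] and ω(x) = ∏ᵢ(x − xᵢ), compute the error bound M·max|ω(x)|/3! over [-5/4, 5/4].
125*sqrt(3)*exp(5/4)/1728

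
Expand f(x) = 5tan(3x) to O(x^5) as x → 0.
15*x + 45*x**3 + O(x**5)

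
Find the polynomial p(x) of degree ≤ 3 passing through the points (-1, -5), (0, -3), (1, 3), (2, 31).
3*x**3 + 2*x**2 + x - 3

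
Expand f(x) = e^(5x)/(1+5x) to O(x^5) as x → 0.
1 + 25*x**2/2 - 125*x**3/3 + 1875*x**4/8 + O(x**5)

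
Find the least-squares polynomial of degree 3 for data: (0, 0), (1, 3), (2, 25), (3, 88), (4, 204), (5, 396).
1/21 + (-205/126)x + (109/84)x² + (107/36)x³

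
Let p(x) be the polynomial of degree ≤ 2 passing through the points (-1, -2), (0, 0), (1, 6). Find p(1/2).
5/2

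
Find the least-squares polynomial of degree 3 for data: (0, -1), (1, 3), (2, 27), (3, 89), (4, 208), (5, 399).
-115/126 + (-77/108)x + (185/126)x² + (317/108)x³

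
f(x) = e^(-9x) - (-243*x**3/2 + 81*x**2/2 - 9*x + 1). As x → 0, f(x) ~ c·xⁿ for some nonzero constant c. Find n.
4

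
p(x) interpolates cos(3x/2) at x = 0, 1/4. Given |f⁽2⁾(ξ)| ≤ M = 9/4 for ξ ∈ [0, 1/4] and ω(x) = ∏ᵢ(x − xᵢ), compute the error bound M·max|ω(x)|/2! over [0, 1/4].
9/512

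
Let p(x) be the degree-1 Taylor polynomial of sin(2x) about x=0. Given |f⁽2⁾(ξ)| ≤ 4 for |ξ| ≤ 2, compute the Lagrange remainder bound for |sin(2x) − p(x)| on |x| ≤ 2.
8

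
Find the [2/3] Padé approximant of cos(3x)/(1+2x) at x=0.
(1 - 15*x**2/4)/(3*x**3/2 + 3*x**2/4 + 2*x + 1)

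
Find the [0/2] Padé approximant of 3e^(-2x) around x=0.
3/(2*x**2 + 2*x + 1)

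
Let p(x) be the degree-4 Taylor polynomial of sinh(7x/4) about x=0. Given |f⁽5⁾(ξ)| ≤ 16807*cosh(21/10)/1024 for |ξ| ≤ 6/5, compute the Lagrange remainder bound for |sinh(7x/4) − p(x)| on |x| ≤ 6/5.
1361367*cosh(21/10)/4000000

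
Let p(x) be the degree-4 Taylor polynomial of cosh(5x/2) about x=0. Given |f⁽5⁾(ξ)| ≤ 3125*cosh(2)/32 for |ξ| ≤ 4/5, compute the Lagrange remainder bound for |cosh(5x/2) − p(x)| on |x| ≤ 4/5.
4*cosh(2)/15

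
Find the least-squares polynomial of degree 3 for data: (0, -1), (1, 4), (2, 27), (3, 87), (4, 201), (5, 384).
-6/7 + (19/42)x + (8/7)x² + (17/6)x³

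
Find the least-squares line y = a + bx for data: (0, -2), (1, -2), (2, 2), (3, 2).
a = -12/5, b = 8/5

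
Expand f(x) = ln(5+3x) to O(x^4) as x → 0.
log(5) + 3*x/5 - 9*x**2/50 + 9*x**3/125 + O(x**4)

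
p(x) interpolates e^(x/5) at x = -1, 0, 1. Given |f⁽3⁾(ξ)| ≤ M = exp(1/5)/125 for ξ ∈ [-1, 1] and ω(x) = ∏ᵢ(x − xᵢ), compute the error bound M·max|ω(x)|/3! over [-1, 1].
sqrt(3)*exp(1/5)/3375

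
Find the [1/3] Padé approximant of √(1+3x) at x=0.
(21*x/8 + 1)/(27*x**3/64 - 9*x**2/16 + 9*x/8 + 1)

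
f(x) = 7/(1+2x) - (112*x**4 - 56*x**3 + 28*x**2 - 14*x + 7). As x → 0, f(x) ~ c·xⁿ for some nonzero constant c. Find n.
5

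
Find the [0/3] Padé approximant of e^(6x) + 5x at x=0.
1/(-971*x**3 + 103*x**2 - 11*x + 1)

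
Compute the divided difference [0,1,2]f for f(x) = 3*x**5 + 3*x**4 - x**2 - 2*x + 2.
65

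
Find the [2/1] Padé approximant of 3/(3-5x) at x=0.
1/(1 - 5*x/3)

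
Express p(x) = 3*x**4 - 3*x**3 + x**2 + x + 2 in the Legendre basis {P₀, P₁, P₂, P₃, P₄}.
(44/15)P₀ + (-4/5)P₁ + (50/21)P₂ + (-6/5)P₃ + (24/35)P₄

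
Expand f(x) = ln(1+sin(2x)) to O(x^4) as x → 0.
2*x - 2*x**2 + 4*x**3/3 + O(x**4)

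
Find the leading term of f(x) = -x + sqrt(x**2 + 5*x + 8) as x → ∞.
5/2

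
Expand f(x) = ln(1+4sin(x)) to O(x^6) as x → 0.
4*x - 8*x**2 + 62*x**3/3 - 184*x**4/3 + 1165*x**5/6 + O(x**6)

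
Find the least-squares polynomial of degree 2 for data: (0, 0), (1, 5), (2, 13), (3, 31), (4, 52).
1/5 + x + (3)x²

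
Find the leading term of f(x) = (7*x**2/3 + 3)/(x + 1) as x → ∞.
7*x/3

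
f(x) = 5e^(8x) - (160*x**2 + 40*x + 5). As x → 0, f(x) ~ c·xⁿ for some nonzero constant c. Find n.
3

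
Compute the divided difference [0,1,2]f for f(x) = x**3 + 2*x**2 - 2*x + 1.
5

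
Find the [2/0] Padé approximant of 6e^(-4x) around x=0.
48*x**2 - 24*x + 6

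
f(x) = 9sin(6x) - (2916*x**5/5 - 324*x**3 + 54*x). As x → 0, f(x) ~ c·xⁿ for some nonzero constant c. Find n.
7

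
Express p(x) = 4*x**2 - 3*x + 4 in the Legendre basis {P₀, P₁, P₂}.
(16/3)P₀ + (-3)P₁ + (8/3)P₂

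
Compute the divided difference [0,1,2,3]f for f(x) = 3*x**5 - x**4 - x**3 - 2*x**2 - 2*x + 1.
68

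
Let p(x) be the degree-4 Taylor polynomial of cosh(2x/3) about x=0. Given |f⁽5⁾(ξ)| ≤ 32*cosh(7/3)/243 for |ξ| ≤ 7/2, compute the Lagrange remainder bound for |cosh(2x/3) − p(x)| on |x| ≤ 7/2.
16807*cosh(7/3)/29160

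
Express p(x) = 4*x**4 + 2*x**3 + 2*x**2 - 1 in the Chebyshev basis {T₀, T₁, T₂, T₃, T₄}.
(3/2)T₀ + (3/2)T₁ + (3)T₂ + (1/2)T₃ + (1/2)T₄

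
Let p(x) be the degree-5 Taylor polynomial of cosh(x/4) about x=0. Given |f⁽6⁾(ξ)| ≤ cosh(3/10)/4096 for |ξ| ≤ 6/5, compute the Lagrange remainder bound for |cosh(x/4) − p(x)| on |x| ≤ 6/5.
81*cosh(3/10)/80000000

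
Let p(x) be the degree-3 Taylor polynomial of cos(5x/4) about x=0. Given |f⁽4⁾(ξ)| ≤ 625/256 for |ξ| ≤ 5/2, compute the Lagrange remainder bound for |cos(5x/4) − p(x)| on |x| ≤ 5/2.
390625/98304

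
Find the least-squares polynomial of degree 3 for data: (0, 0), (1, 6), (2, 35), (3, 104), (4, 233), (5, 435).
13/126 + (-241/756)x + (785/252)x² + (155/54)x³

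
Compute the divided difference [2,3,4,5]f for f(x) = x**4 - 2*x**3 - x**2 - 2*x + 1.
12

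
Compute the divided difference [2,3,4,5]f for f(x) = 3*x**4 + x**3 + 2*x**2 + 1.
43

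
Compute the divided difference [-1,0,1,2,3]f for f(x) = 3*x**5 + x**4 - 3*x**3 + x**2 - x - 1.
16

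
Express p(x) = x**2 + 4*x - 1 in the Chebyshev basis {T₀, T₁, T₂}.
(-1/2)T₀ + (4)T₁ + (1/2)T₂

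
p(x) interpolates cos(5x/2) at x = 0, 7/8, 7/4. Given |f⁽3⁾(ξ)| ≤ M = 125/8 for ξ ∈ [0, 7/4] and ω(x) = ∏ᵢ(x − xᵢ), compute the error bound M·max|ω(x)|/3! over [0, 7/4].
42875*sqrt(3)/110592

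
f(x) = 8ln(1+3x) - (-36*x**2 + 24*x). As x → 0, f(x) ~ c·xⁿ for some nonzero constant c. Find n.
3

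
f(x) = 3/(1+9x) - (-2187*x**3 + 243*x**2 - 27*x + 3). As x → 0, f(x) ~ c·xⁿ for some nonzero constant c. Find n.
4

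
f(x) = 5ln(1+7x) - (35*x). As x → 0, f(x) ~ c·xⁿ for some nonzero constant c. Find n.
2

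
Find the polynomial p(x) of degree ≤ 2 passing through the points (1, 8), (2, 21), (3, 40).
3*x**2 + 4*x + 1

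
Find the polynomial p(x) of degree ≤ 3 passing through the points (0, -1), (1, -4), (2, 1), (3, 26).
2*x**3 - 2*x**2 - 3*x - 1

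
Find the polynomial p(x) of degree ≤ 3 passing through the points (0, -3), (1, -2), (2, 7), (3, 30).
x**3 + x**2 - x - 3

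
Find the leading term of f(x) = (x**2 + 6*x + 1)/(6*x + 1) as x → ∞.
x/6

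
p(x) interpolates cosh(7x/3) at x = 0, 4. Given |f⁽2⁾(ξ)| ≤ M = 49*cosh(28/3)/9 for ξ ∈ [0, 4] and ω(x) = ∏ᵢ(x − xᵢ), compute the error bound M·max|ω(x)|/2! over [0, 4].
98*cosh(28/3)/9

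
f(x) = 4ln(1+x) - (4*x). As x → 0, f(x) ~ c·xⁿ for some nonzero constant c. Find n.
2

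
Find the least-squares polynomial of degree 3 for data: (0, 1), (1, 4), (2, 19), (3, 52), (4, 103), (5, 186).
50/63 + (-11/378)x + (349/126)x² + (25/27)x³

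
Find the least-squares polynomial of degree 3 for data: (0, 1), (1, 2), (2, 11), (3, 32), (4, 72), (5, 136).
17/18 + (-377/756)x + (52/63)x² + (101/108)x³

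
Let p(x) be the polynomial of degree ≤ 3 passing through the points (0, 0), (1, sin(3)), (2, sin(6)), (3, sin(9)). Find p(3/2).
9*sin(6)/16 - sin(9)/16 + 9*sin(3)/16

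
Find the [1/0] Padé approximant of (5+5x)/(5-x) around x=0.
6*x/5 + 1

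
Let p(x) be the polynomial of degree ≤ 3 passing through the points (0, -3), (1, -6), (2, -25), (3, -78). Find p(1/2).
-29/8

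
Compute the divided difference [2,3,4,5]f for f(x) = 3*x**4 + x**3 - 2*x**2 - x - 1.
43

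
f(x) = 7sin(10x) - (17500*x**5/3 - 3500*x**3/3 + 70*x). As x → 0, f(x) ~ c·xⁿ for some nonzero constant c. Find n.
7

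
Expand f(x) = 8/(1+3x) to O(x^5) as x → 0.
8 - 24*x + 72*x**2 - 216*x**3 + 648*x**4 + O(x**5)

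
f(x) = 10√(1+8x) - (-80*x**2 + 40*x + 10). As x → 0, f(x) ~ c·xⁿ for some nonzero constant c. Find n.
3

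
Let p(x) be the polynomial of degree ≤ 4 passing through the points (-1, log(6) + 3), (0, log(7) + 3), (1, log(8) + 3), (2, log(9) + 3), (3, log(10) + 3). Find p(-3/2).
log(2048*2**(19/32)*3**(83/128)*5**(35/128)*7**(23/32)/7203) + 3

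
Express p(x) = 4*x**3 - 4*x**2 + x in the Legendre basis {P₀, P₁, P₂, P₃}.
(-4/3)P₀ + (17/5)P₁ + (-8/3)P₂ + (8/5)P₃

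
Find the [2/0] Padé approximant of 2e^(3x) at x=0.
9*x**2 + 6*x + 2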